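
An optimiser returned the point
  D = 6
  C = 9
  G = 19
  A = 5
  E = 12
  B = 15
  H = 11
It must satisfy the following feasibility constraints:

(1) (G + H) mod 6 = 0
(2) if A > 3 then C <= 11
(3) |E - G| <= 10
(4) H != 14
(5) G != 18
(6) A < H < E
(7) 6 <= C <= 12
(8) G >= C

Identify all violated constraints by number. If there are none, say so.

None — every constraint holds.

(1) G + H = 30; 30 mod 6 = 0 — satisfied.
(2) A = 5 > 3, so we need C ≤ 11; C = 9 ≤ 11 — satisfied.
(3) |12 - 19| = 7; 7 ≤ 10 — satisfied.
(4) H = 11, and 11 ≠ 14 — satisfied.
(5) G = 19, and 19 ≠ 18 — satisfied.
(6) values 5 < 11 < 12 — satisfied.
(7) C = 9 lies in [6, 12] — satisfied.
(8) G = 19, C = 9; 19 ≥ 9 — satisfied.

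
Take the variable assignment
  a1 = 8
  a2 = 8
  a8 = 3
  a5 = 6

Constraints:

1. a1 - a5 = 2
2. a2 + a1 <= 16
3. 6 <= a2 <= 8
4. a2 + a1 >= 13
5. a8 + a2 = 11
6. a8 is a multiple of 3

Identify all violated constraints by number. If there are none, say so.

No violations.

1. a1 - a5 = 8 - 6 = 2  true
2. a2 + a1 = 8 + 8 = 16; 16 ≤ 16  true
3. a2 = 8 lies in [6, 8]  true
4. a2 + a1 = 8 + 8 = 16; 16 ≥ 13  true
5. a8 + a2 = 3 + 8 = 11  true
6. 3 / 3 = 1, so 3 divides 3  true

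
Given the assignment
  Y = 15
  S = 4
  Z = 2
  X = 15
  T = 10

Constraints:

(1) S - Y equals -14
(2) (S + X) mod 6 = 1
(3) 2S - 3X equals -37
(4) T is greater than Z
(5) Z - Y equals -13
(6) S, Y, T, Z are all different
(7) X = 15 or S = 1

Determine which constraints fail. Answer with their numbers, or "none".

(1) S - Y = 4 - 15 = -11, not -14  FAIL
(2) S + X = 19; 19 mod 6 = 1  OK
(3) 2S - 3X = 2(4) - 3(15) = -37  OK
(4) T = 10, Z = 2; 10 > 2  OK
(5) Z - Y = 2 - 15 = -13  OK
(6) values 4, 15, 10, 2 are pairwise distinct  OK
(7) X = 15 = 15 (first disjunct)  OK

The assignment fails constraint 1.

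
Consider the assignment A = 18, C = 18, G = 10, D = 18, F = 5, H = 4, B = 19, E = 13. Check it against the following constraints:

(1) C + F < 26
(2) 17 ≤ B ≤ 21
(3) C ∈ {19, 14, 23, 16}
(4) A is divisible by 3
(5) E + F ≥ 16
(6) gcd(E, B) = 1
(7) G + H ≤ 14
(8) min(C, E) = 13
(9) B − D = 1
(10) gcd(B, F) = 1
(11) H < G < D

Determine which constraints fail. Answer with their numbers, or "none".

(1) C + F = 18 + 5 = 23; 23 < 26 — satisfied.
(2) B = 19 lies in [17, 21] — satisfied.
(3) C = 18 is not in {19, 14, 23, 16} — violated.
(4) 18 / 3 = 6, so 3 divides 18 — satisfied.
(5) E + F = 13 + 5 = 18; 18 ≥ 16 — satisfied.
(6) gcd(13, 19) = 1 — satisfied.
(7) G + H = 10 + 4 = 14; 14 ≤ 14 — satisfied.
(8) min(18, 13) = 13 — satisfied.
(9) B − D = 19 − 18 = 1 — satisfied.
(10) gcd(19, 5) = 1 — satisfied.
(11) values 4 < 10 < 18 — satisfied.

The assignment fails constraint 3.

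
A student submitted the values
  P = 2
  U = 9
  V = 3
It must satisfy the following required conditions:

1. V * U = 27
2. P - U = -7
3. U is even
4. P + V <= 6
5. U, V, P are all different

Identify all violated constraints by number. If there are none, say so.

The assignment fails constraint 3.

1. V * U = 3 * 9 = 27  true
2. P - U = 2 - 9 = -7  true
3. U = 9 is odd  false
4. P + V = 2 + 3 = 5; 5 ≤ 6  true
5. values 9, 3, 2 are pairwise distinct  true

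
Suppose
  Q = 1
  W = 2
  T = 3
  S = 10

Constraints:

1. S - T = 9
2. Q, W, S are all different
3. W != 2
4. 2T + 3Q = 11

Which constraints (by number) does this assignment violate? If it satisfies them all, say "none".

1. S - T = 10 - 3 = 7, not 9  ✘
2. values 1, 2, 10 are pairwise distinct  ✔
3. W = 2, but 2 is required to differ  ✘
4. 2T + 3Q = 2(3) + 3(1) = 9, not 11  ✘

Constraints 1, 3, 4 do not hold.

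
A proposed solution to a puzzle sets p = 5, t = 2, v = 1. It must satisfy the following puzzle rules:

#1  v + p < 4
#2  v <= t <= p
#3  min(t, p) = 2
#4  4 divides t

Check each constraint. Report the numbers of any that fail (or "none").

#1 v + p = 1 + 5 = 6; 6 ≥ 4, bound 4 not met  false
#2 values 1 <= 2 <= 5  true
#3 min(2, 5) = 2  true
#4 2 = 4*0 + 2, so 4 does not divide 2  false

No — constraints 1 and 4 are not satisfied.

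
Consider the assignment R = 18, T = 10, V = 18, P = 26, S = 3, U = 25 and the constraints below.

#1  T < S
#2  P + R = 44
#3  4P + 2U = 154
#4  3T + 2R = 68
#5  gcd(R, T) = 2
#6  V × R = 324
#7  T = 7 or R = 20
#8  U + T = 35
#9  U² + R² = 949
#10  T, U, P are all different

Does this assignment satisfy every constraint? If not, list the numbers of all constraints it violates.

Violated: 1, 4, 7.

#1 T = 10, S = 3; 10 ≥ 3 (want <)  FAIL
#2 P + R = 26 + 18 = 44  OK
#3 4P + 2U = 4(26) + 2(25) = 154  OK
#4 3T + 2R = 3(10) + 2(18) = 66, not 68  FAIL
#5 gcd(18, 10) = 2  OK
#6 V × R = 18 × 18 = 324  OK
#7 T = 10 ≠ 7 and R = 18 ≠ 20; both disjuncts false  FAIL
#8 U + T = 25 + 10 = 35  OK
#9 U² + R² = 25² + 18² = 625 + 324 = 949  OK
#10 values 10, 25, 26 are pairwise distinct  OK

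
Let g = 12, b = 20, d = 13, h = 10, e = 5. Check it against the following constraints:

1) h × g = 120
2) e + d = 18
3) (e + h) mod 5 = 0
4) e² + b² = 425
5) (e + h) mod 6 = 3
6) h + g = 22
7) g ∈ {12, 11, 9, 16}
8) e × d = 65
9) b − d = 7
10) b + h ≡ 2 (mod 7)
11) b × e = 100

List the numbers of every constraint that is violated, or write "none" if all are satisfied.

No violations.

1) h × g = 10 × 12 = 120  ✔
2) e + d = 5 + 13 = 18  ✔
3) e + h = 15; 15 mod 5 = 0  ✔
4) e² + b² = 5² + 20² = 25 + 400 = 425  ✔
5) e + h = 15; 15 mod 6 = 3  ✔
6) h + g = 10 + 12 = 22  ✔
7) g = 12 is in {12, 11, 9, 16}  ✔
8) e × d = 5 × 13 = 65  ✔
9) b − d = 20 − 13 = 7  ✔
10) b + h = 30; 30 mod 7 = 2  ✔
11) b × e = 20 × 5 = 100  ✔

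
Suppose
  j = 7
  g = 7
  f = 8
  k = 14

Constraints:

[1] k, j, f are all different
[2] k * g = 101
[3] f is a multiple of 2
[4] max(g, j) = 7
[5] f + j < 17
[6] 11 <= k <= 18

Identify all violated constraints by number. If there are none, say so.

[1] values 14, 7, 8 are pairwise distinct  yes
[2] k * g = 14 * 7 = 98, not 101  no
[3] 8 / 2 = 4, so 2 divides 8  yes
[4] max(7, 7) = 7  yes
[5] f + j = 8 + 7 = 15; 15 < 17  yes
[6] k = 14 lies in [11, 18]  yes

The assignment fails constraint 2.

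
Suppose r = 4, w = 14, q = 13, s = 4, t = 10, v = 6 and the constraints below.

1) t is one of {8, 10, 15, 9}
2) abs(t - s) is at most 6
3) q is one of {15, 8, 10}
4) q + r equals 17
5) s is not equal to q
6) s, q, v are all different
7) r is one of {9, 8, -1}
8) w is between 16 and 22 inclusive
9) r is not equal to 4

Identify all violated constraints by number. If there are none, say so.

1) t = 10 is in {8, 10, 15, 9}  holds
2) abs(10 - 4) = 6; 6 ≤ 6  holds
3) q = 13 is not in {15, 8, 10}  fails
4) q + r = 13 + 4 = 17  holds
5) s = 4, q = 13; distinct  holds
6) values 4, 13, 6 are pairwise distinct  holds
7) r = 4 is not in {9, 8, -1}  fails
8) w = 14 is outside [16, 22]  fails
9) r = 4, but 4 is required to differ  fails

The assignment fails constraints 3, 7, 8, and 9.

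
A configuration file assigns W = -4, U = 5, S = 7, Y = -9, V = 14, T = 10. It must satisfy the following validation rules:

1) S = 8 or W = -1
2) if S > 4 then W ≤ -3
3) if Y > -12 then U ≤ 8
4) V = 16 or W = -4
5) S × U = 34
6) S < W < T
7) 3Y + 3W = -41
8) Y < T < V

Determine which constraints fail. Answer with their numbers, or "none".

1) S = 7 ≠ 8 and W = -4 ≠ -1; both disjuncts false — violated.
2) S = 7 > 4, so we need W ≤ -3; W = -4 ≤ -3 — satisfied.
3) Y = -9 > -12, so we need U ≤ 8; U = 5 ≤ 8 — satisfied.
4) V = 14 ≠ 16, but W = -4 = -4 (second disjunct) — satisfied.
5) S × U = 7 × 5 = 35, not 34 — violated.
6) values 7, -4, 10; S = 7 is not < W = -4 — violated.
7) 3Y + 3W = 3(-9) + 3(-4) = -39, not -41 — violated.
8) values -9 < 10 < 14 — satisfied.

Violated: 1, 5, 6, 7.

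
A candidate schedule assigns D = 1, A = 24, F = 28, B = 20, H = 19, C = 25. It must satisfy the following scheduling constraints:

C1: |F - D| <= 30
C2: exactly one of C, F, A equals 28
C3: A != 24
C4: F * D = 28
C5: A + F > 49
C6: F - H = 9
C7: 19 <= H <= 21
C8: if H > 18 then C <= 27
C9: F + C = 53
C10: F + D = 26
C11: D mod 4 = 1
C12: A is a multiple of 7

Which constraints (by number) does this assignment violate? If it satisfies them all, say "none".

C1: |28 - 1| = 27; 27 ≤ 30  yes
C2: C=25, F=28, A=24; 1 of them equals 28  yes
C3: A = 24, but 24 is required to differ  no
C4: F * D = 28 * 1 = 28  yes
C5: A + F = 24 + 28 = 52; 52 > 49  yes
C6: F - H = 28 - 19 = 9  yes
C7: H = 19 lies in [19, 21]  yes
C8: H = 19 > 18, so we need C ≤ 27; C = 25 ≤ 27  yes
C9: F + C = 28 + 25 = 53  yes
C10: F + D = 28 + 1 = 29, not 26  no
C11: 1 mod 4 = 1  yes
C12: 24 = 7*3 + 3, so 7 does not divide 24  no

Violated: 3, 10, 12.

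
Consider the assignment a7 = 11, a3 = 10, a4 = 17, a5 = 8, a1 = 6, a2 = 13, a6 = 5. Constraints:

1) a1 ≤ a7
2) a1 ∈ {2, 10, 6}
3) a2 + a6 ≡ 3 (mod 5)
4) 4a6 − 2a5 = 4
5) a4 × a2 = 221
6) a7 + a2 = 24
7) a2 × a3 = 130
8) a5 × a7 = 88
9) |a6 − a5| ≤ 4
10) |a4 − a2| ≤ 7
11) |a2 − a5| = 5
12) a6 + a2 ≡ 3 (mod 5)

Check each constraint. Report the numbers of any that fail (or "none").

1) a1 = 6, a7 = 11; 6 ≤ 11  OK
2) a1 = 6 is in {2, 10, 6}  OK
3) a2 + a6 = 18; 18 mod 5 = 3  OK
4) 4a6 − 2a5 = 4(5) − 2(8) = 4  OK
5) a4 × a2 = 17 × 13 = 221  OK
6) a7 + a2 = 11 + 13 = 24  OK
7) a2 × a3 = 13 × 10 = 130  OK
8) a5 × a7 = 8 × 11 = 88  OK
9) |5 − 8| = 3; 3 ≤ 4  OK
10) |17 − 13| = 4; 4 ≤ 7  OK
11) |13 − 8| = 5  OK
12) a6 + a2 = 18; 18 mod 5 = 3  OK

None — every constraint holds.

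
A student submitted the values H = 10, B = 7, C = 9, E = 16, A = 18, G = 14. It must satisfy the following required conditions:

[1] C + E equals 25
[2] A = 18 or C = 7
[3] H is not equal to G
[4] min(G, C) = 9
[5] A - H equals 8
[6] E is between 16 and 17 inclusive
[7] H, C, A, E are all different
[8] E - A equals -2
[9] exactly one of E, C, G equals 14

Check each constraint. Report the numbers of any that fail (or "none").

[1] C + E = 9 + 16 = 25  OK
[2] A = 18 = 18 (first disjunct)  OK
[3] H = 10, G = 14; distinct  OK
[4] min(14, 9) = 9  OK
[5] A - H = 18 - 10 = 8  OK
[6] E = 16 lies in [16, 17]  OK
[7] values 10, 9, 18, 16 are pairwise distinct  OK
[8] E - A = 16 - 18 = -2  OK
[9] E=16, C=9, G=14; 1 of them equals 14  OK

No violations.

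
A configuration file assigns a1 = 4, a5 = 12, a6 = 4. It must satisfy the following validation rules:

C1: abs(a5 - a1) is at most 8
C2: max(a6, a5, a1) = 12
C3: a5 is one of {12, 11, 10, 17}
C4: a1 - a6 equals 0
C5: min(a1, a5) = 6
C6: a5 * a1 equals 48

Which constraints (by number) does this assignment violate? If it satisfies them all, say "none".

Constraint 5 is violated.

C1: abs(12 - 4) = 8; 8 ≤ 8 — satisfied.
C2: max(4, 12, 4) = 12 — satisfied.
C3: a5 = 12 is in {12, 11, 10, 17} — satisfied.
C4: a1 - a6 = 4 - 4 = 0 — satisfied.
C5: min(4, 12) = 4, not 6 — violated.
C6: a5 * a1 = 12 * 4 = 48 — satisfied.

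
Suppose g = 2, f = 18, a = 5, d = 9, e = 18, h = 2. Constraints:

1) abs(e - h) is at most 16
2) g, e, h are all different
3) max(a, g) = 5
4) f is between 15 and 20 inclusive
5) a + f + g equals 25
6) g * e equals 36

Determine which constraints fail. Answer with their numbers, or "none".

Constraint 2 does not hold.

1) abs(18 - 2) = 16; 16 ≤ 16 — holds.
2) g = h = 2, not all different — does not hold.
3) max(5, 2) = 5 — holds.
4) f = 18 lies in [15, 20] — holds.
5) a + f + g = 5 + 18 + 2 = 25 — holds.
6) g * e = 2 * 18 = 36 — holds.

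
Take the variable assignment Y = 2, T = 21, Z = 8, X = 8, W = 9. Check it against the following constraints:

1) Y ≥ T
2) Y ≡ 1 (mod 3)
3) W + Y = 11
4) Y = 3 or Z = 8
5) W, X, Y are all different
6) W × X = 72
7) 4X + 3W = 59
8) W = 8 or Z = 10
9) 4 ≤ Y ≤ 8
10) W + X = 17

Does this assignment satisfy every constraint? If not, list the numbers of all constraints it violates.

1) Y = 2, T = 21; 2 < 21 (want ≥) — fails.
2) 2 mod 3 = 2, not 1 — fails.
3) W + Y = 9 + 2 = 11 — holds.
4) Y = 2 ≠ 3, but Z = 8 = 8 (second disjunct) — holds.
5) values 9, 8, 2 are pairwise distinct — holds.
6) W × X = 9 × 8 = 72 — holds.
7) 4X + 3W = 4(8) + 3(9) = 59 — holds.
8) W = 9 ≠ 8 and Z = 8 ≠ 10; both disjuncts false — fails.
9) Y = 2 is outside [4, 8] — fails.
10) W + X = 9 + 8 = 17 — holds.

Constraints 1, 2, 8, 9 are violated.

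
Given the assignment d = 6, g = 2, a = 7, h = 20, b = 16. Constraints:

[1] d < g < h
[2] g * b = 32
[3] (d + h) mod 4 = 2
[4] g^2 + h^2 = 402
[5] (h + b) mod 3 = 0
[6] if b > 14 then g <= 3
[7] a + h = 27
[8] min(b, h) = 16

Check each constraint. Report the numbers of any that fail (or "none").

[1] values 6, 2, 20; d = 6 is not < g = 2 — does not hold.
[2] g * b = 2 * 16 = 32 — holds.
[3] d + h = 26; 26 mod 4 = 2 — holds.
[4] g^2 + h^2 = 2^2 + 20^2 = 4 + 400 = 404, not 402 — does not hold.
[5] h + b = 36; 36 mod 3 = 0 — holds.
[6] b = 16 > 14, so we need g ≤ 3; g = 2 ≤ 3 — holds.
[7] a + h = 7 + 20 = 27 — holds.
[8] min(16, 20) = 16 — holds.

Constraints 1, 4 do not hold.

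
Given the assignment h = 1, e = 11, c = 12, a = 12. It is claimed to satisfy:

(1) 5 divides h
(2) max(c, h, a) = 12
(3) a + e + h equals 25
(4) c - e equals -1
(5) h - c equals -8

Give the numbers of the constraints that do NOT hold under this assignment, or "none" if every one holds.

Violated: 1, 3, 4, 5.

(1) 1 = 5*0 + 1, so 5 does not divide 1 — fails.
(2) max(12, 1, 12) = 12 — holds.
(3) a + e + h = 12 + 11 + 1 = 24, not 25 — fails.
(4) c - e = 12 - 11 = 1, not -1 — fails.
(5) h - c = 1 - 12 = -11, not -8 — fails.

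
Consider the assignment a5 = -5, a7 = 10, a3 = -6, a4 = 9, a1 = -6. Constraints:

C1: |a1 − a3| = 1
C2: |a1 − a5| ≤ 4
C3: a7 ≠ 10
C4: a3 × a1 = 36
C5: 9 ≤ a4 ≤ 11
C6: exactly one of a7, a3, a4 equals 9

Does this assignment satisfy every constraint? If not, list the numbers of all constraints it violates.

C1: |-6 − (-6)| = 0, not 1 — violated.
C2: |-6 − (-5)| = 1; 1 ≤ 4 — OK.
C3: a7 = 10, but 10 is required to differ — violated.
C4: a3 × a1 = -6 × (-6) = 36 — OK.
C5: a4 = 9 lies in [9, 11] — OK.
C6: a7=10, a3=-6, a4=9; 1 of them equals 9 — OK.

The assignment fails constraints 1 and 3.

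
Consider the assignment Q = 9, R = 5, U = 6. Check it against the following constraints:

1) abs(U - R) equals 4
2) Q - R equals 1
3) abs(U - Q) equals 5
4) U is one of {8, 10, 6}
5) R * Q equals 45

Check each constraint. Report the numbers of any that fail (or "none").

Constraints 1, 2, 3 do not hold.

1) abs(6 - 5) = 1, not 4 — violated.
2) Q - R = 9 - 5 = 4, not 1 — violated.
3) abs(6 - 9) = 3, not 5 — violated.
4) U = 6 is in {8, 10, 6} — satisfied.
5) R * Q = 5 * 9 = 45 — satisfied.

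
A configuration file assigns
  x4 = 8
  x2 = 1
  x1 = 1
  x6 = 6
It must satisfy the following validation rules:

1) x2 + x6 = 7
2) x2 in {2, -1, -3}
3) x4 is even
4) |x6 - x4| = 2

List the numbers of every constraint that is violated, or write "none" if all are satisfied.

1) x2 + x6 = 1 + 6 = 7 — satisfied.
2) x2 = 1 is not in {2, -1, -3} — violated.
3) x4 = 8 is even — satisfied.
4) |6 - 8| = 2 — satisfied.

Constraint 2 is violated.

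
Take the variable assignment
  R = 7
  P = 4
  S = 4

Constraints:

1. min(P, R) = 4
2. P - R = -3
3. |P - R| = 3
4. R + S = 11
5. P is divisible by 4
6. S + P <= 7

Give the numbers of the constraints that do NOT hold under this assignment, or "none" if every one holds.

1. min(4, 7) = 4 — holds.
2. P - R = 4 - 7 = -3 — holds.
3. |4 - 7| = 3 — holds.
4. R + S = 7 + 4 = 11 — holds.
5. 4 / 4 = 1, so 4 divides 4 — holds.
6. S + P = 4 + 4 = 8; 8 > 7, bound 7 not met — fails.

The assignment fails constraint 6.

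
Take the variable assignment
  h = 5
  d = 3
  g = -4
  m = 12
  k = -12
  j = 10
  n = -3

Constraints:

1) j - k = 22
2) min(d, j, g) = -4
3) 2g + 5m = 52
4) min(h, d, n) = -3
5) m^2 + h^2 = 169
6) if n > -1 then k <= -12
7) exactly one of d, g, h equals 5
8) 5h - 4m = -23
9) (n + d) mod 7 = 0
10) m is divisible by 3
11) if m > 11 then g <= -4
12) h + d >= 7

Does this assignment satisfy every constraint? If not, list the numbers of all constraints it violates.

1) j - k = 10 - (-12) = 22  holds
2) min(3, 10, -4) = -4  holds
3) 2g + 5m = 2(-4) + 5(12) = 52  holds
4) min(5, 3, -3) = -3  holds
5) m^2 + h^2 = 12^2 + 5^2 = 144 + 25 = 169  holds
6) n = -3, not > -1; antecedent false, conditional vacuously true  holds
7) d=3, g=-4, h=5; 1 of them equals 5  holds
8) 5h - 4m = 5(5) - 4(12) = -23  holds
9) n + d = 0; 0 mod 7 = 0  holds
10) 12 / 3 = 4, so 3 divides 12  holds
11) m = 12 > 11, so we need g ≤ -4; g = -4 ≤ -4  holds
12) h + d = 5 + 3 = 8; 8 ≥ 7  holds

All constraints are satisfied.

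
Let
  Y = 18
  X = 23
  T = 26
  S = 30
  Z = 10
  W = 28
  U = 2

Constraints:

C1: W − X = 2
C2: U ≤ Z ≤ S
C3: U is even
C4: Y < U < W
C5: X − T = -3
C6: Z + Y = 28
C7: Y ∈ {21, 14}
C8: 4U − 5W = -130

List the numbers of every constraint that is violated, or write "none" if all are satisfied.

Constraints 1, 4, 7, and 8 do not hold.

C1: W − X = 28 − 23 = 5, not 2 — violated.
C2: values 2 ≤ 10 ≤ 30 — satisfied.
C3: U = 2 is even — satisfied.
C4: values 18, 2, 28; Y = 18 is not < U = 2 — violated.
C5: X − T = 23 − 26 = -3 — satisfied.
C6: Z + Y = 10 + 18 = 28 — satisfied.
C7: Y = 18 is not in {21, 14} — violated.
C8: 4U − 5W = 4(2) − 5(28) = -132, not -130 — violated.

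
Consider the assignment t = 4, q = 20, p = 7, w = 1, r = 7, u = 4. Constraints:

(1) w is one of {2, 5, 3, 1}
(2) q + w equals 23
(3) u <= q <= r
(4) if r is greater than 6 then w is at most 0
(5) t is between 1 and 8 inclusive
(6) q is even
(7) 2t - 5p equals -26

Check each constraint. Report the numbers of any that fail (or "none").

The assignment fails constraints 2, 3, 4, and 7.

(1) w = 1 is in {2, 5, 3, 1} — OK.
(2) q + w = 20 + 1 = 21, not 23 — violated.
(3) values 4, 20, 7; q = 20 is not <= r = 7 — violated.
(4) r = 7 > 6, so we need w ≤ 0; but w = 1 > 0 — violated.
(5) t = 4 lies in [1, 8] — OK.
(6) q = 20 is even — OK.
(7) 2t - 5p = 2(4) - 5(7) = -27, not -26 — violated.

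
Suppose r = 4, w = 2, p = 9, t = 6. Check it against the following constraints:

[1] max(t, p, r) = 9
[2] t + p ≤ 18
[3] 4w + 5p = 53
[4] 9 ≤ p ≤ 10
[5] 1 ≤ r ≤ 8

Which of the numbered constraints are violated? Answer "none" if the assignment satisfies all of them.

[1] max(6, 9, 4) = 9 — satisfied.
[2] t + p = 6 + 9 = 15; 15 ≤ 18 — satisfied.
[3] 4w + 5p = 4(2) + 5(9) = 53 — satisfied.
[4] p = 9 lies in [9, 10] — satisfied.
[5] r = 4 lies in [1, 8] — satisfied.

The assignment satisfies every constraint.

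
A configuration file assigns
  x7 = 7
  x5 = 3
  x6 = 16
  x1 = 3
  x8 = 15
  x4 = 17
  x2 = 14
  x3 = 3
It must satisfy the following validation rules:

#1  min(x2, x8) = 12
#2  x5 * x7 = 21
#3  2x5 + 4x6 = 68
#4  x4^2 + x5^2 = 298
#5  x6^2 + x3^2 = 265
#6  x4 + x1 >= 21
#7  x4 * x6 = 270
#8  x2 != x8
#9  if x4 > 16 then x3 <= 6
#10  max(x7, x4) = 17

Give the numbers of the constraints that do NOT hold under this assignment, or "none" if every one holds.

#1 min(14, 15) = 14, not 12 — violated.
#2 x5 * x7 = 3 * 7 = 21 — OK.
#3 2x5 + 4x6 = 2(3) + 4(16) = 70, not 68 — violated.
#4 x4^2 + x5^2 = 17^2 + 3^2 = 289 + 9 = 298 — OK.
#5 x6^2 + x3^2 = 16^2 + 3^2 = 256 + 9 = 265 — OK.
#6 x4 + x1 = 17 + 3 = 20; 20 < 21, bound 21 not met — violated.
#7 x4 * x6 = 17 * 16 = 272, not 270 — violated.
#8 x2 = 14, x8 = 15; distinct — OK.
#9 x4 = 17 > 16, so we need x3 ≤ 6; x3 = 3 ≤ 6 — OK.
#10 max(7, 17) = 17 — OK.

Violated: 1, 3, 6, 7.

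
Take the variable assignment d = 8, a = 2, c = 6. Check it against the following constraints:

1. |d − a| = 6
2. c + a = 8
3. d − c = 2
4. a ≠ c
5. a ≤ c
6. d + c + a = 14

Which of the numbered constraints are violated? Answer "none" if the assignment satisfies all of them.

1. |8 − 2| = 6  ✔
2. c + a = 6 + 2 = 8  ✔
3. d − c = 8 − 6 = 2  ✔
4. a = 2, c = 6; distinct  ✔
5. a = 2, c = 6; 2 ≤ 6  ✔
6. d + c + a = 8 + 6 + 2 = 16, not 14  ✘

Violated: 6.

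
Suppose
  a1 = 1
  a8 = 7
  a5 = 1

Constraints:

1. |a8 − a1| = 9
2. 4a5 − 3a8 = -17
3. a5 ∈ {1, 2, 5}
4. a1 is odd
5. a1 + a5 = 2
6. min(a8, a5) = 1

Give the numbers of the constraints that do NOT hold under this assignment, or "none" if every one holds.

1. |7 − 1| = 6, not 9  false
2. 4a5 − 3a8 = 4(1) − 3(7) = -17  true
3. a5 = 1 is in {1, 2, 5}  true
4. a1 = 1 is odd  true
5. a1 + a5 = 1 + 1 = 2  true
6. min(7, 1) = 1  true

Constraint 1 does not hold.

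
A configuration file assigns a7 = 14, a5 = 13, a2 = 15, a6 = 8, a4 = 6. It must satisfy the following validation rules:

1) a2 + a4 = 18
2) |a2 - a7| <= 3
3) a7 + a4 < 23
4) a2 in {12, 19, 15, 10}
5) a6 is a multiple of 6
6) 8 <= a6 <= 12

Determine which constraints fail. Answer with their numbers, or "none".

1) a2 + a4 = 15 + 6 = 21, not 18  ✘
2) |15 - 14| = 1; 1 ≤ 3  ✔
3) a7 + a4 = 14 + 6 = 20; 20 < 23  ✔
4) a2 = 15 is in {12, 19, 15, 10}  ✔
5) 8 = 6*1 + 2, so 6 does not divide 8  ✘
6) a6 = 8 lies in [8, 12]  ✔

Violated: 1 and 5.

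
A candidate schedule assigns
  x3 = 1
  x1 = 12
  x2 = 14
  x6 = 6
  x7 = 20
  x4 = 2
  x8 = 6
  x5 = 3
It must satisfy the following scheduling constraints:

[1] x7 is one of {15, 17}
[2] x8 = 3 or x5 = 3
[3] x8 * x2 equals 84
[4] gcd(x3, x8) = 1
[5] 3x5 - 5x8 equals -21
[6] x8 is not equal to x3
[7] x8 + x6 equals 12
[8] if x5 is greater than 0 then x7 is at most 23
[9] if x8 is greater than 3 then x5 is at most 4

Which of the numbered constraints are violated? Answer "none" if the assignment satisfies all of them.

[1] x7 = 20 is not in {15, 17}  ✗
[2] x8 = 6 ≠ 3, but x5 = 3 = 3 (second disjunct)  ✓
[3] x8 * x2 = 6 * 14 = 84  ✓
[4] gcd(1, 6) = 1  ✓
[5] 3x5 - 5x8 = 3(3) - 5(6) = -21  ✓
[6] x8 = 6, x3 = 1; distinct  ✓
[7] x8 + x6 = 6 + 6 = 12  ✓
[8] x5 = 3 > 0, so we need x7 ≤ 23; x7 = 20 ≤ 23  ✓
[9] x8 = 6 > 3, so we need x5 ≤ 4; x5 = 3 ≤ 4  ✓

Constraint 1 does not hold.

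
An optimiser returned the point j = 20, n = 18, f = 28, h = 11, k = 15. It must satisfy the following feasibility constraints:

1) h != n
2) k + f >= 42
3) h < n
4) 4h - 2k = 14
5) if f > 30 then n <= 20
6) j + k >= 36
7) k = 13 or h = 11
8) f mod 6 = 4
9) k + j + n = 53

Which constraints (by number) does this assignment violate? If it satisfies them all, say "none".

Constraint 6 is violated.

1) h = 11, n = 18; distinct  holds
2) k + f = 15 + 28 = 43; 43 ≥ 42  holds
3) h = 11, n = 18; 11 < 18  holds
4) 4h - 2k = 4(11) - 2(15) = 14  holds
5) f = 28, not > 30; antecedent false, conditional vacuously true  holds
6) j + k = 20 + 15 = 35; 35 < 36, bound 36 not met  fails
7) k = 15 ≠ 13, but h = 11 = 11 (second disjunct)  holds
8) 28 mod 6 = 4  holds
9) k + j + n = 15 + 20 + 18 = 53  holds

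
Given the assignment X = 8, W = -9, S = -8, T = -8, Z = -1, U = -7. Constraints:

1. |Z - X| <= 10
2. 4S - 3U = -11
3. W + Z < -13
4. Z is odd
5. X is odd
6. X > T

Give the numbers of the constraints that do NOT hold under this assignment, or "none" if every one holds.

1. |-1 - 8| = 9; 9 ≤ 10 — holds.
2. 4S - 3U = 4(-8) - 3(-7) = -11 — holds.
3. W + Z = -9 + (-1) = -10; -10 ≥ -13, bound -13 not met — fails.
4. Z = -1 is odd — holds.
5. X = 8 is even — fails.
6. X = 8, T = -8; 8 > -8 — holds.

Constraints 3 and 5 are violated.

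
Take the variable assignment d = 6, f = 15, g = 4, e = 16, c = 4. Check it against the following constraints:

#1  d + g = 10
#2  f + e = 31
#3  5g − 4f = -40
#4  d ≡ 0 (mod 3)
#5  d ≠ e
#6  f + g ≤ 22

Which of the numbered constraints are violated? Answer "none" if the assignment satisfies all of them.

#1 d + g = 6 + 4 = 10  true
#2 f + e = 15 + 16 = 31  true
#3 5g − 4f = 5(4) − 4(15) = -40  true
#4 6 mod 3 = 0  true
#5 d = 6, e = 16; distinct  true
#6 f + g = 15 + 4 = 19; 19 ≤ 22  true

None — every constraint holds.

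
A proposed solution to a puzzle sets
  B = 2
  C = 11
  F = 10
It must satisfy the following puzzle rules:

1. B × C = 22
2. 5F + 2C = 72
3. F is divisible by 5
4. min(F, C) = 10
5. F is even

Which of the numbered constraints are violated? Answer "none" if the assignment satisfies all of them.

1. B × C = 2 × 11 = 22 — OK.
2. 5F + 2C = 5(10) + 2(11) = 72 — OK.
3. 10 / 5 = 2, so 5 divides 10 — OK.
4. min(10, 11) = 10 — OK.
5. F = 10 is even — OK.

Yes — all constraints hold.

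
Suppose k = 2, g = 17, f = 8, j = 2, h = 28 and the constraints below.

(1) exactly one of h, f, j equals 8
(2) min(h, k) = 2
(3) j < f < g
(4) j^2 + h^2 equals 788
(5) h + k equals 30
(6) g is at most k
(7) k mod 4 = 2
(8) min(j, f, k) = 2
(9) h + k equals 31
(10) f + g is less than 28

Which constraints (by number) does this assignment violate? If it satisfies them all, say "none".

No — constraints 6, 9 are not satisfied.

(1) h=28, f=8, j=2; 1 of them equals 8  ✔
(2) min(28, 2) = 2  ✔
(3) values 2 < 8 < 17  ✔
(4) j^2 + h^2 = 2^2 + 28^2 = 4 + 784 = 788  ✔
(5) h + k = 28 + 2 = 30  ✔
(6) g = 17, k = 2; 17 > 2 (want ≤)  ✘
(7) 2 mod 4 = 2  ✔
(8) min(2, 8, 2) = 2  ✔
(9) h + k = 28 + 2 = 30, not 31  ✘
(10) f + g = 8 + 17 = 25; 25 < 28  ✔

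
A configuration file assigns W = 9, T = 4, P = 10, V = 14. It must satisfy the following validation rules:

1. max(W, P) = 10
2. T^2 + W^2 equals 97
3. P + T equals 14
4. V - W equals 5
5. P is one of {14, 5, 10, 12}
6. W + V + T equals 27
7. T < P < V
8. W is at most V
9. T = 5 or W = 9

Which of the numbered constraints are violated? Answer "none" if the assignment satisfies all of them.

Yes — all constraints hold.

1. max(9, 10) = 10 — satisfied.
2. T^2 + W^2 = 4^2 + 9^2 = 16 + 81 = 97 — satisfied.
3. P + T = 10 + 4 = 14 — satisfied.
4. V - W = 14 - 9 = 5 — satisfied.
5. P = 10 is in {14, 5, 10, 12} — satisfied.
6. W + V + T = 9 + 14 + 4 = 27 — satisfied.
7. values 4 < 10 < 14 — satisfied.
8. W = 9, V = 14; 9 ≤ 14 — satisfied.
9. T = 4 ≠ 5, but W = 9 = 9 (second disjunct) — satisfied.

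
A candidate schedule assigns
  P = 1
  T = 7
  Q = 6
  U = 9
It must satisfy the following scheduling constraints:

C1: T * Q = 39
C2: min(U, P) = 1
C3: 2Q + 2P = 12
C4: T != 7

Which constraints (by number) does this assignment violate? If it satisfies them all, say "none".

Violated: 1, 3, and 4.

C1: T * Q = 7 * 6 = 42, not 39 — violated.
C2: min(9, 1) = 1 — OK.
C3: 2Q + 2P = 2(6) + 2(1) = 14, not 12 — violated.
C4: T = 7, but 7 is required to differ — violated.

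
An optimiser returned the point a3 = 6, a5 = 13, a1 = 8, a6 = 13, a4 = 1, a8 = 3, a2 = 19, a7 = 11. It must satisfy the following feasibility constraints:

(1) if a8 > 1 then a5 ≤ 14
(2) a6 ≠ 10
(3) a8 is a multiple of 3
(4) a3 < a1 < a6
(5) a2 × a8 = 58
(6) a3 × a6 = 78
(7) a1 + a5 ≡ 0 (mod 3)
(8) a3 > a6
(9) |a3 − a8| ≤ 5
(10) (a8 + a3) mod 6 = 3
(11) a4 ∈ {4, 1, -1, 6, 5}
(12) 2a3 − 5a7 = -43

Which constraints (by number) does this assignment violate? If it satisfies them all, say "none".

Constraints 5, 8 are violated.

(1) a8 = 3 > 1, so we need a5 ≤ 14; a5 = 13 ≤ 14 — OK.
(2) a6 = 13, and 13 ≠ 10 — OK.
(3) 3 / 3 = 1, so 3 divides 3 — OK.
(4) values 6 < 8 < 13 — OK.
(5) a2 × a8 = 19 × 3 = 57, not 58 — violated.
(6) a3 × a6 = 6 × 13 = 78 — OK.
(7) a1 + a5 = 21; 21 mod 3 = 0 — OK.
(8) a3 = 6, a6 = 13; 6 ≤ 13 (want >) — violated.
(9) |6 − 3| = 3; 3 ≤ 5 — OK.
(10) a8 + a3 = 9; 9 mod 6 = 3 — OK.
(11) a4 = 1 is in {4, 1, -1, 6, 5} — OK.
(12) 2a3 − 5a7 = 2(6) − 5(11) = -43 — OK.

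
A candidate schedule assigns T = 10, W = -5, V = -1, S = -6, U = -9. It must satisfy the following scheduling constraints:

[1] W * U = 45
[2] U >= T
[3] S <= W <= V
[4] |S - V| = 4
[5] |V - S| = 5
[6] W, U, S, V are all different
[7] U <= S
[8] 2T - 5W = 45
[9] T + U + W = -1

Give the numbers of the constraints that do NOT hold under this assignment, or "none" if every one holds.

[1] W * U = -5 * (-9) = 45  holds
[2] U = -9, T = 10; -9 < 10 (want ≥)  fails
[3] values -6 <= -5 <= -1  holds
[4] |-6 - (-1)| = 5, not 4  fails
[5] |-1 - (-6)| = 5  holds
[6] values -5, -9, -6, -1 are pairwise distinct  holds
[7] U = -9, S = -6; -9 ≤ -6  holds
[8] 2T - 5W = 2(10) - 5(-5) = 45  holds
[9] T + U + W = 10 + (-9) + (-5) = -4, not -1  fails

No — constraints 2, 4, 9 are not satisfied.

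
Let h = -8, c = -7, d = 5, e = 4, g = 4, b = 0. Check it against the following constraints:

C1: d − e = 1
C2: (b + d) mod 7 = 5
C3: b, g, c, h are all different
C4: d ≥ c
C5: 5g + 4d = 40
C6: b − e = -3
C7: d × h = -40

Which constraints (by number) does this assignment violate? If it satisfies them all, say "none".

Violated: 6.

C1: d − e = 5 − 4 = 1  OK
C2: b + d = 5; 5 mod 7 = 5  OK
C3: values 0, 4, -7, -8 are pairwise distinct  OK
C4: d = 5, c = -7; 5 ≥ -7  OK
C5: 5g + 4d = 5(4) + 4(5) = 40  OK
C6: b − e = 0 − 4 = -4, not -3  FAIL
C7: d × h = 5 × (-8) = -40  OK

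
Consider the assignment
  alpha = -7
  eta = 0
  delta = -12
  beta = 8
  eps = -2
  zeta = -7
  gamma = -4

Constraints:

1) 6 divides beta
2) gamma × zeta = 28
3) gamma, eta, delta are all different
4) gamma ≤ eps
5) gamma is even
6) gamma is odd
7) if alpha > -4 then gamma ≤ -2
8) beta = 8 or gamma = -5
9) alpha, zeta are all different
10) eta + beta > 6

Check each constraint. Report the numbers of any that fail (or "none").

Constraints 1, 6, and 9 are violated.

1) 8 = 6×1 + 2, so 6 does not divide 8 — does not hold.
2) gamma × zeta = -4 × (-7) = 28 — holds.
3) values -4, 0, -12 are pairwise distinct — holds.
4) gamma = -4, eps = -2; -4 ≤ -2 — holds.
5) gamma = -4 is even — holds.
6) gamma = -4 is even — does not hold.
7) alpha = -7, not > -4; antecedent false, conditional vacuously true — holds.
8) beta = 8 = 8 (first disjunct) — holds.
9) alpha = zeta = -7, not all different — does not hold.
10) eta + beta = 0 + 8 = 8; 8 > 6 — holds.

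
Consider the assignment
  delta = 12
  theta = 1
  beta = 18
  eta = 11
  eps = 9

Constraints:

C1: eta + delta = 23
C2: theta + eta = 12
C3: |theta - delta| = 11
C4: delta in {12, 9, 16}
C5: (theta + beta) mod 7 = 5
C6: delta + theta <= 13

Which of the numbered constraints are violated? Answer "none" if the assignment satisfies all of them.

All constraints are satisfied.

C1: eta + delta = 11 + 12 = 23  ✓
C2: theta + eta = 1 + 11 = 12  ✓
C3: |1 - 12| = 11  ✓
C4: delta = 12 is in {12, 9, 16}  ✓
C5: theta + beta = 19; 19 mod 7 = 5  ✓
C6: delta + theta = 12 + 1 = 13; 13 ≤ 13  ✓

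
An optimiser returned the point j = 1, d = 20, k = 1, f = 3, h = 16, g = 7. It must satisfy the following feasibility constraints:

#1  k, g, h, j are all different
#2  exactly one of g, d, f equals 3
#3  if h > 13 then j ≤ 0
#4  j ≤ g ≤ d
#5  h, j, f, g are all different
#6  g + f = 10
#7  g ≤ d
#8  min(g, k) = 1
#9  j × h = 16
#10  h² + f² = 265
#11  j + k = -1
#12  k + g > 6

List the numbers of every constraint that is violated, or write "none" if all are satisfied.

No — constraints 1, 3, 11 are not satisfied.

#1 k = j = 1, not all different  FAIL
#2 g=7, d=20, f=3; 1 of them equals 3  OK
#3 h = 16 > 13, so we need j ≤ 0; but j = 1 > 0  FAIL
#4 values 1 ≤ 7 ≤ 20  OK
#5 values 16, 1, 3, 7 are pairwise distinct  OK
#6 g + f = 7 + 3 = 10  OK
#7 g = 7, d = 20; 7 ≤ 20  OK
#8 min(7, 1) = 1  OK
#9 j × h = 1 × 16 = 16  OK
#10 h² + f² = 16² + 3² = 256 + 9 = 265  OK
#11 j + k = 1 + 1 = 2, not -1  FAIL
#12 k + g = 1 + 7 = 8; 8 > 6  OK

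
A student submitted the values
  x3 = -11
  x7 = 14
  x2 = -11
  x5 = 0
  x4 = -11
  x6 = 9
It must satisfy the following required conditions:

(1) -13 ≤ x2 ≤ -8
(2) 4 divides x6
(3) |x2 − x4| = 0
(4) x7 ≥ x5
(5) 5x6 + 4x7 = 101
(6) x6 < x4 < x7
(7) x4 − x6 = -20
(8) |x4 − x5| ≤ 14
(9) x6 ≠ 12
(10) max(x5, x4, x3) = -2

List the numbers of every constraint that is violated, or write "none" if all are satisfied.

(1) x2 = -11 lies in [-13, -8]  holds
(2) 9 = 4×2 + 1, so 4 does not divide 9  fails
(3) |-11 − (-11)| = 0  holds
(4) x7 = 14, x5 = 0; 14 ≥ 0  holds
(5) 5x6 + 4x7 = 5(9) + 4(14) = 101  holds
(6) values 9, -11, 14; x6 = 9 is not < x4 = -11  fails
(7) x4 − x6 = -11 − 9 = -20  holds
(8) |-11 − 0| = 11; 11 ≤ 14  holds
(9) x6 = 9, and 9 ≠ 12  holds
(10) max(0, -11, -11) = 0, not -2  fails

The assignment fails constraints 2, 6, 10.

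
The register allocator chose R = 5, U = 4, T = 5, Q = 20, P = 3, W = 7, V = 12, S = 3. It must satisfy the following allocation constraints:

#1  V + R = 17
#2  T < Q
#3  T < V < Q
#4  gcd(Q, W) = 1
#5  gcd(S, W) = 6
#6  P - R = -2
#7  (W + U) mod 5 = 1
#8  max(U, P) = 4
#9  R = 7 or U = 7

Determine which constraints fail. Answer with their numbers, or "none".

Violated: 5, 9.

#1 V + R = 12 + 5 = 17  ✔
#2 T = 5, Q = 20; 5 < 20  ✔
#3 values 5 < 12 < 20  ✔
#4 gcd(20, 7) = 1  ✔
#5 gcd(3, 7) = 1, not 6  ✘
#6 P - R = 3 - 5 = -2  ✔
#7 W + U = 11; 11 mod 5 = 1  ✔
#8 max(4, 3) = 4  ✔
#9 R = 5 ≠ 7 and U = 4 ≠ 7; both disjuncts false  ✘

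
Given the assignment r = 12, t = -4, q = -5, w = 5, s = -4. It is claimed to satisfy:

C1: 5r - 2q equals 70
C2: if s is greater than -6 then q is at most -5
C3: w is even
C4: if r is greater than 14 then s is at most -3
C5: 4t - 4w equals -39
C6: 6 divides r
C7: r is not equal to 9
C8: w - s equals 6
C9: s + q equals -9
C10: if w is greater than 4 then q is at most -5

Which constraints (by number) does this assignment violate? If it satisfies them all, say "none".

C1: 5r - 2q = 5(12) - 2(-5) = 70 — holds.
C2: s = -4 > -6, so we need q ≤ -5; q = -5 ≤ -5 — holds.
C3: w = 5 is odd — does not hold.
C4: r = 12, not > 14; antecedent false, conditional vacuously true — holds.
C5: 4t - 4w = 4(-4) - 4(5) = -36, not -39 — does not hold.
C6: 12 / 6 = 2, so 6 divides 12 — holds.
C7: r = 12, and 12 ≠ 9 — holds.
C8: w - s = 5 - (-4) = 9, not 6 — does not hold.
C9: s + q = -4 + (-5) = -9 — holds.
C10: w = 5 > 4, so we need q ≤ -5; q = -5 ≤ -5 — holds.

The assignment fails constraints 3, 5, 8.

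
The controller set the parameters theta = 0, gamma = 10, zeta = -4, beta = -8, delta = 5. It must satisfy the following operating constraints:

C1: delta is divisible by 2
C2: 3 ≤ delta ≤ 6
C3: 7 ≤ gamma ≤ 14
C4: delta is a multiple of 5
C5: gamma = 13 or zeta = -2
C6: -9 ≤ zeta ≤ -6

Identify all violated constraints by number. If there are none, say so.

C1: 5 = 2×2 + 1, so 2 does not divide 5 — does not hold.
C2: delta = 5 lies in [3, 6] — holds.
C3: gamma = 10 lies in [7, 14] — holds.
C4: 5 / 5 = 1, so 5 divides 5 — holds.
C5: gamma = 10 ≠ 13 and zeta = -4 ≠ -2; both disjuncts false — does not hold.
C6: zeta = -4 is outside [-9, -6] — does not hold.

Constraints 1, 5, and 6 do not hold.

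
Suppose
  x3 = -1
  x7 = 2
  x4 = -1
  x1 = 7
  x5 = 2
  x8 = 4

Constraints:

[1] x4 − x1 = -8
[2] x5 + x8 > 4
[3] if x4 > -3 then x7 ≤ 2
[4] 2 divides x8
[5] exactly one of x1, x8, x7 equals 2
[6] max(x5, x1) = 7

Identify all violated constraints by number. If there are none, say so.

[1] x4 − x1 = -1 − 7 = -8 — satisfied.
[2] x5 + x8 = 2 + 4 = 6; 6 > 4 — satisfied.
[3] x4 = -1 > -3, so we need x7 ≤ 2; x7 = 2 ≤ 2 — satisfied.
[4] 4 / 2 = 2, so 2 divides 4 — satisfied.
[5] x1=7, x8=4, x7=2; 1 of them equals 2 — satisfied.
[6] max(2, 7) = 7 — satisfied.

Yes — all constraints hold.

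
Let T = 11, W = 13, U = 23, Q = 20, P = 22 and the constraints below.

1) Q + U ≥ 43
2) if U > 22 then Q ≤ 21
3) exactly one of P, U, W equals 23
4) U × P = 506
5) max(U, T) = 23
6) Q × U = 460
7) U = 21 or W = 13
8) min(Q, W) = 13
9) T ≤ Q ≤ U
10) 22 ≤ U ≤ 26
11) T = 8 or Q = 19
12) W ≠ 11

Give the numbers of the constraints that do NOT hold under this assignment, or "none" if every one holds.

No — constraint 11 is not satisfied.

1) Q + U = 20 + 23 = 43; 43 ≥ 43  ✔
2) U = 23 > 22, so we need Q ≤ 21; Q = 20 ≤ 21  ✔
3) P=22, U=23, W=13; 1 of them equals 23  ✔
4) U × P = 23 × 22 = 506  ✔
5) max(23, 11) = 23  ✔
6) Q × U = 20 × 23 = 460  ✔
7) U = 23 ≠ 21, but W = 13 = 13 (second disjunct)  ✔
8) min(20, 13) = 13  ✔
9) values 11 ≤ 20 ≤ 23  ✔
10) U = 23 lies in [22, 26]  ✔
11) T = 11 ≠ 8 and Q = 20 ≠ 19; both disjuncts false  ✘
12) W = 13, and 13 ≠ 11  ✔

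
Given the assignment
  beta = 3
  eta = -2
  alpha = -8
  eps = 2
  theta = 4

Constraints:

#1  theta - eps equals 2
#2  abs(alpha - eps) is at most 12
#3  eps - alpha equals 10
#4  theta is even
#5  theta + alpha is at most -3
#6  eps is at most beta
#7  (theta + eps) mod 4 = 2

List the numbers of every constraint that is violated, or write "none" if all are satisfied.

All constraints are satisfied.

#1 theta - eps = 4 - 2 = 2 — holds.
#2 abs(-8 - 2) = 10; 10 ≤ 12 — holds.
#3 eps - alpha = 2 - (-8) = 10 — holds.
#4 theta = 4 is even — holds.
#5 theta + alpha = 4 + (-8) = -4; -4 ≤ -3 — holds.
#6 eps = 2, beta = 3; 2 ≤ 3 — holds.
#7 theta + eps = 6; 6 mod 4 = 2 — holds.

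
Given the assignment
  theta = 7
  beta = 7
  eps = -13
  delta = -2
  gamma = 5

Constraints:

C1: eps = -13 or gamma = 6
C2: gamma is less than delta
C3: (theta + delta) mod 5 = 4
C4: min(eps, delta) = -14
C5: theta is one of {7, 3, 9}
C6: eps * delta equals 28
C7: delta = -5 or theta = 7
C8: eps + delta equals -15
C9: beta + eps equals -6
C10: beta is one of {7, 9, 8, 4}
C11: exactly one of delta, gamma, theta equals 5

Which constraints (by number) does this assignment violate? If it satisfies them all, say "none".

Constraints 2, 3, 4, and 6 are violated.

C1: eps = -13 = -13 (first disjunct) — OK.
C2: gamma = 5, delta = -2; 5 ≥ -2 (want <) — violated.
C3: theta + delta = 5; 5 mod 5 = 0, not 4 — violated.
C4: min(-13, -2) = -13, not -14 — violated.
C5: theta = 7 is in {7, 3, 9} — OK.
C6: eps * delta = -13 * (-2) = 26, not 28 — violated.
C7: delta = -2 ≠ -5, but theta = 7 = 7 (second disjunct) — OK.
C8: eps + delta = -13 + (-2) = -15 — OK.
C9: beta + eps = 7 + (-13) = -6 — OK.
C10: beta = 7 is in {7, 9, 8, 4} — OK.
C11: delta=-2, gamma=5, theta=7; 1 of them equals 5 — OK.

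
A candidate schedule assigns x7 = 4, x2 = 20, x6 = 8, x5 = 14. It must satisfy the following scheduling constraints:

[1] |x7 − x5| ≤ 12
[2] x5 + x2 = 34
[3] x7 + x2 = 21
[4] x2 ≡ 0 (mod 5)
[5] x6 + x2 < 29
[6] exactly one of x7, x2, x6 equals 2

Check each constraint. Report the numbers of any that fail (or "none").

No — constraints 3, 6 are not satisfied.

[1] |4 − 14| = 10; 10 ≤ 12 — holds.
[2] x5 + x2 = 14 + 20 = 34 — holds.
[3] x7 + x2 = 4 + 20 = 24, not 21 — fails.
[4] 20 mod 5 = 0 — holds.
[5] x6 + x2 = 8 + 20 = 28; 28 < 29 — holds.
[6] x7=4, x2=20, x6=8; 0 of them equal 2, not exactly one — fails.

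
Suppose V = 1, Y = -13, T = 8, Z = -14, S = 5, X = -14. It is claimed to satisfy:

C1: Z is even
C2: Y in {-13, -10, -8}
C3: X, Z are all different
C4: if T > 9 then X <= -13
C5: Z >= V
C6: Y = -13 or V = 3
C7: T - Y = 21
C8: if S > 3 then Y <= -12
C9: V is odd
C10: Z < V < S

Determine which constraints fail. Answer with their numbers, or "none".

No — constraints 3 and 5 are not satisfied.

C1: Z = -14 is even  holds
C2: Y = -13 is in {-13, -10, -8}  holds
C3: X = Z = -14, not all different  fails
C4: T = 8, not > 9; antecedent false, conditional vacuously true  holds
C5: Z = -14, V = 1; -14 < 1 (want ≥)  fails
C6: Y = -13 = -13 (first disjunct)  holds
C7: T - Y = 8 - (-13) = 21  holds
C8: S = 5 > 3, so we need Y ≤ -12; Y = -13 ≤ -12  holds
C9: V = 1 is odd  holds
C10: values -14 < 1 < 5  holds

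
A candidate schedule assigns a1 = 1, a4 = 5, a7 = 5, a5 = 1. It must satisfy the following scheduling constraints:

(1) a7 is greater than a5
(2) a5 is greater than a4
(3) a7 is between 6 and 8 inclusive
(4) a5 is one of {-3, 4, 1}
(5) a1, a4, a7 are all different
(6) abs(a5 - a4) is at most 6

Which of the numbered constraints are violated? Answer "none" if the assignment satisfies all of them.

(1) a7 = 5, a5 = 1; 5 > 1 — holds.
(2) a5 = 1, a4 = 5; 1 ≤ 5 (want >) — fails.
(3) a7 = 5 is outside [6, 8] — fails.
(4) a5 = 1 is in {-3, 4, 1} — holds.
(5) a4 = a7 = 5, not all different — fails.
(6) abs(1 - 5) = 4; 4 ≤ 6 — holds.

Violated: 2, 3, and 5.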